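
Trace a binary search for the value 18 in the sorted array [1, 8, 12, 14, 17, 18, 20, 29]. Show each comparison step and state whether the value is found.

Binary search for 18 in [1, 8, 12, 14, 17, 18, 20, 29]:

lo=0, hi=7, mid=3, arr[mid]=14 -> 14 < 18, search right half
lo=4, hi=7, mid=5, arr[mid]=18 -> Found target at index 5!

Binary search finds 18 at index 5 after 2 comparisons. The search repeatedly halves the search space by comparing with the middle element.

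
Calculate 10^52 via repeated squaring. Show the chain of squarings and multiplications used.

Computing 10^52 by squaring (build up from 10^1; each line after the first costs one multiplication):

10^1 = 10
10^2 = (10^1)^2 = 10^2 = 100
10^3 = 10 * 10^2 = 10 * 100 = 1000
10^6 = (10^3)^2 = 1000^2 = 1000000
10^12 = (10^6)^2 = 1000000^2 = 1000000000000
10^13 = 10 * 10^12 = 10 * 1000000000000 = 10000000000000
10^26 = (10^13)^2 = 10000000000000^2 = 100000000000000000000000000
10^52 = (10^26)^2 = 100000000000000000000000000^2 = 10000000000000000000000000000000000000000000000000000

Result: 10000000000000000000000000000000000000000000000000000
Multiplications needed: 7 (7 lines after 10^1)

10^52 = 10000000000000000000000000000000000000000000000000000. Using exponentiation by squaring, this requires 7 multiplications. The key idea: if the exponent is even, square the half-power; if odd, multiply by the base once.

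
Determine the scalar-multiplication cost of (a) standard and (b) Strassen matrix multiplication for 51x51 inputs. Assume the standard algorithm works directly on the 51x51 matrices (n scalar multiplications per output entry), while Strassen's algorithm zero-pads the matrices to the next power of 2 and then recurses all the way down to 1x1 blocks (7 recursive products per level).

Matrix multiplication for 51x51 matrices:

Strassen's algorithm requires power-of-2 dimensions. Pad 51x51 to 64x64 (next power of 2).

Standard algorithm: 51^3 = 132651 multiplications
Strassen's algorithm: 7^(log2(64)) = 7^6 = 117649 multiplications
Savings: 132651 - 117649 = 15002 multiplications

Standard: 132651 multiplications (51^3). Strassen: 117649 multiplications (7^6, after padding to 64x64). Strassen reduces 8 recursive multiplications to 7 at each level.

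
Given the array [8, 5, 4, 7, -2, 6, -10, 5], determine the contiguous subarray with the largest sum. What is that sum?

Using Kadane's algorithm on [8, 5, 4, 7, -2, 6, -10, 5]:

Scanning through the array:
Position 1 (value 5): max_ending_here = 13, max_so_far = 13
Position 2 (value 4): max_ending_here = 17, max_so_far = 17
Position 3 (value 7): max_ending_here = 24, max_so_far = 24
Position 4 (value -2): max_ending_here = 22, max_so_far = 24
Position 5 (value 6): max_ending_here = 28, max_so_far = 28
Position 6 (value -10): max_ending_here = 18, max_so_far = 28
Position 7 (value 5): max_ending_here = 23, max_so_far = 28

Maximum subarray: [8, 5, 4, 7, -2, 6]
Maximum sum: 28

The maximum subarray is [8, 5, 4, 7, -2, 6] with sum 28. This subarray runs from index 0 to index 5.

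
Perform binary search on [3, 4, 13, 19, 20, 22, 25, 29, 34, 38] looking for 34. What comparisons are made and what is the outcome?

Binary search for 34 in [3, 4, 13, 19, 20, 22, 25, 29, 34, 38]:

lo=0, hi=9, mid=4, arr[mid]=20 -> 20 < 34, search right half
lo=5, hi=9, mid=7, arr[mid]=29 -> 29 < 34, search right half
lo=8, hi=9, mid=8, arr[mid]=34 -> Found target at index 8!

Binary search finds 34 at index 8 after 3 comparisons. The search repeatedly halves the search space by comparing with the middle element.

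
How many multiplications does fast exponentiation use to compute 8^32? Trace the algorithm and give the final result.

Computing 8^32 by squaring (build up from 8^1; each line after the first costs one multiplication):

8^1 = 8
8^2 = (8^1)^2 = 8^2 = 64
8^4 = (8^2)^2 = 64^2 = 4096
8^8 = (8^4)^2 = 4096^2 = 16777216
8^16 = (8^8)^2 = 16777216^2 = 281474976710656
8^32 = (8^16)^2 = 281474976710656^2 = 79228162514264337593543950336

Result: 79228162514264337593543950336
Multiplications needed: 5 (5 lines after 8^1)

8^32 = 79228162514264337593543950336. Using exponentiation by squaring, this requires 5 multiplications. The key idea: if the exponent is even, square the half-power; if odd, multiply by the base once.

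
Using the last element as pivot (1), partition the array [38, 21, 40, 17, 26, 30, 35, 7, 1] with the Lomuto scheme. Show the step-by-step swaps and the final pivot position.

Lomuto partition with pivot = 1:

Initial array: [38, 21, 40, 17, 26, 30, 35, 7, 1]

arr[0]=38 > 1: no swap
arr[1]=21 > 1: no swap
arr[2]=40 > 1: no swap
arr[3]=17 > 1: no swap
arr[4]=26 > 1: no swap
arr[5]=30 > 1: no swap
arr[6]=35 > 1: no swap
arr[7]=7 > 1: no swap

Place pivot at position 0: [1, 21, 40, 17, 26, 30, 35, 7, 38]
Pivot position: 0

After partitioning with pivot 1, the array becomes [1, 21, 40, 17, 26, 30, 35, 7, 38]. The pivot is placed at index 0. All elements to the left of the pivot are <= 1, and all elements to the right are > 1.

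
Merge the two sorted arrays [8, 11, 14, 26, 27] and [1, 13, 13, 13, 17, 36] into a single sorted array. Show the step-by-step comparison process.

Merging process:

Compare 8 vs 1: take 1 from right. Merged: [1]
Compare 8 vs 13: take 8 from left. Merged: [1, 8]
Compare 11 vs 13: take 11 from left. Merged: [1, 8, 11]
Compare 14 vs 13: take 13 from right. Merged: [1, 8, 11, 13]
Compare 14 vs 13: take 13 from right. Merged: [1, 8, 11, 13, 13]
Compare 14 vs 13: take 13 from right. Merged: [1, 8, 11, 13, 13, 13]
Compare 14 vs 17: take 14 from left. Merged: [1, 8, 11, 13, 13, 13, 14]
Compare 26 vs 17: take 17 from right. Merged: [1, 8, 11, 13, 13, 13, 14, 17]
Compare 26 vs 36: take 26 from left. Merged: [1, 8, 11, 13, 13, 13, 14, 17, 26]
Compare 27 vs 36: take 27 from left. Merged: [1, 8, 11, 13, 13, 13, 14, 17, 26, 27]
Append remaining from right: [36]. Merged: [1, 8, 11, 13, 13, 13, 14, 17, 26, 27, 36]

Final merged array: [1, 8, 11, 13, 13, 13, 14, 17, 26, 27, 36]
Total comparisons: 10

The merged array is [1, 8, 11, 13, 13, 13, 14, 17, 26, 27, 36], requiring 10 comparisons. The merge step runs in O(n) time where n is the total number of elements.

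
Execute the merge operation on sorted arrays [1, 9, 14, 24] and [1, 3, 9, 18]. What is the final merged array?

Merging process:

Compare 1 vs 1: take 1 from left. Merged: [1]
Compare 9 vs 1: take 1 from right. Merged: [1, 1]
Compare 9 vs 3: take 3 from right. Merged: [1, 1, 3]
Compare 9 vs 9: take 9 from left. Merged: [1, 1, 3, 9]
Compare 14 vs 9: take 9 from right. Merged: [1, 1, 3, 9, 9]
Compare 14 vs 18: take 14 from left. Merged: [1, 1, 3, 9, 9, 14]
Compare 24 vs 18: take 18 from right. Merged: [1, 1, 3, 9, 9, 14, 18]
Append remaining from left: [24]. Merged: [1, 1, 3, 9, 9, 14, 18, 24]

Final merged array: [1, 1, 3, 9, 9, 14, 18, 24]
Total comparisons: 7

The merged array is [1, 1, 3, 9, 9, 14, 18, 24], requiring 7 comparisons. The merge step runs in O(n) time where n is the total number of elements.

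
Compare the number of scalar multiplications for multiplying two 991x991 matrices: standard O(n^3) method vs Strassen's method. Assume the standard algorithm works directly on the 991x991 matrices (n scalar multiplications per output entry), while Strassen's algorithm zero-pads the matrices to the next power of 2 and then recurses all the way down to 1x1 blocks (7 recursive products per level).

Matrix multiplication for 991x991 matrices:

Strassen's algorithm requires power-of-2 dimensions. Pad 991x991 to 1024x1024 (next power of 2).

Standard algorithm: 991^3 = 973242271 multiplications
Strassen's algorithm: 7^(log2(1024)) = 7^10 = 282475249 multiplications
Savings: 973242271 - 282475249 = 690767022 multiplications

Standard: 973242271 multiplications (991^3). Strassen: 282475249 multiplications (7^10, after padding to 1024x1024). Strassen reduces 8 recursive multiplications to 7 at each level.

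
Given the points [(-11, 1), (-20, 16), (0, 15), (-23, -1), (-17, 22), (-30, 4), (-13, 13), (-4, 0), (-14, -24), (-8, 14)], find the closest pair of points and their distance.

Computing all pairwise distances among 10 points:

d((-11, 1), (-20, 16)) = 17.4929
d((-11, 1), (0, 15)) = 17.8045
d((-11, 1), (-23, -1)) = 12.1655
d((-11, 1), (-17, 22)) = 21.8403
d((-11, 1), (-30, 4)) = 19.2354
d((-11, 1), (-13, 13)) = 12.1655
d((-11, 1), (-4, 0)) = 7.0711
d((-11, 1), (-14, -24)) = 25.1794
d((-11, 1), (-8, 14)) = 13.3417
d((-20, 16), (0, 15)) = 20.025
d((-20, 16), (-23, -1)) = 17.2627
d((-20, 16), (-17, 22)) = 6.7082
d((-20, 16), (-30, 4)) = 15.6205
d((-20, 16), (-13, 13)) = 7.6158
d((-20, 16), (-4, 0)) = 22.6274
d((-20, 16), (-14, -24)) = 40.4475
d((-20, 16), (-8, 14)) = 12.1655
d((0, 15), (-23, -1)) = 28.0179
d((0, 15), (-17, 22)) = 18.3848
d((0, 15), (-30, 4)) = 31.9531
d((0, 15), (-13, 13)) = 13.1529
d((0, 15), (-4, 0)) = 15.5242
d((0, 15), (-14, -24)) = 41.4367
d((0, 15), (-8, 14)) = 8.0623
d((-23, -1), (-17, 22)) = 23.7697
d((-23, -1), (-30, 4)) = 8.6023
d((-23, -1), (-13, 13)) = 17.2047
d((-23, -1), (-4, 0)) = 19.0263
d((-23, -1), (-14, -24)) = 24.6982
d((-23, -1), (-8, 14)) = 21.2132
d((-17, 22), (-30, 4)) = 22.2036
d((-17, 22), (-13, 13)) = 9.8489
d((-17, 22), (-4, 0)) = 25.5539
d((-17, 22), (-14, -24)) = 46.0977
d((-17, 22), (-8, 14)) = 12.0416
d((-30, 4), (-13, 13)) = 19.2354
d((-30, 4), (-4, 0)) = 26.3059
d((-30, 4), (-14, -24)) = 32.249
d((-30, 4), (-8, 14)) = 24.1661
d((-13, 13), (-4, 0)) = 15.8114
d((-13, 13), (-14, -24)) = 37.0135
d((-13, 13), (-8, 14)) = 5.099 <-- minimum
d((-4, 0), (-14, -24)) = 26.0
d((-4, 0), (-8, 14)) = 14.5602
d((-14, -24), (-8, 14)) = 38.4708

Closest pair: (-13, 13) and (-8, 14) with distance 5.099

The closest pair is (-13, 13) and (-8, 14) with Euclidean distance 5.099. For 10 points, brute-force pairwise comparison is shown above. For large n, the divide-and-conquer algorithm (sort by x, recurse on halves, check the dividing strip) achieves O(n log n).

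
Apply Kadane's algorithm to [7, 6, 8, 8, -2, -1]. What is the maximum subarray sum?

Using Kadane's algorithm on [7, 6, 8, 8, -2, -1]:

Scanning through the array:
Position 1 (value 6): max_ending_here = 13, max_so_far = 13
Position 2 (value 8): max_ending_here = 21, max_so_far = 21
Position 3 (value 8): max_ending_here = 29, max_so_far = 29
Position 4 (value -2): max_ending_here = 27, max_so_far = 29
Position 5 (value -1): max_ending_here = 26, max_so_far = 29

Maximum subarray: [7, 6, 8, 8]
Maximum sum: 29

The maximum subarray is [7, 6, 8, 8] with sum 29. This subarray runs from index 0 to index 3.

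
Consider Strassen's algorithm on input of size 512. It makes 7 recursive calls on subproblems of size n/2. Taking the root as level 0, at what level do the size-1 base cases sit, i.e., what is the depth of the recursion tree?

For divide and conquer with division factor 2:

Problem sizes at each level:
Level 0: 512
Level 1: 256
Level 2: 128
Level 3: 64
Level 4: 32
Level 5: 16
Level 6: 8
Level 7: 4
Level 8: 2
Level 9: 1

The root is level 0 and the size-1 base case is level 9 (the tree spans levels 0 through 9, i.e. 10 levels counting the root), so the depth is the number of divisions: log_2(512) = 9

The recursion tree depth is log_2(512) = 9. At each level, the problem size is divided by 2, so it takes 9 divisions to reduce to a base case of size 1. The algorithm makes 7 recursive calls at each level.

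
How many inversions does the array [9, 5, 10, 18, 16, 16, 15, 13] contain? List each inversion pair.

Finding inversions in [9, 5, 10, 18, 16, 16, 15, 13]:

(0, 1): arr[0]=9 > arr[1]=5
(3, 4): arr[3]=18 > arr[4]=16
(3, 5): arr[3]=18 > arr[5]=16
(3, 6): arr[3]=18 > arr[6]=15
(3, 7): arr[3]=18 > arr[7]=13
(4, 6): arr[4]=16 > arr[6]=15
(4, 7): arr[4]=16 > arr[7]=13
(5, 6): arr[5]=16 > arr[6]=15
(5, 7): arr[5]=16 > arr[7]=13
(6, 7): arr[6]=15 > arr[7]=13

Total inversions: 10

The array has 10 inversion(s): (0,1), (3,4), (3,5), (3,6), (3,7), (4,6), (4,7), (5,6), (5,7), (6,7). Each pair (i,j) satisfies i < j and arr[i] > arr[j].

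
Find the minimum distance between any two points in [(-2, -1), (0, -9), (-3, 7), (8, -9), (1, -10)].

Computing all pairwise distances among 5 points:

d((-2, -1), (0, -9)) = 8.2462
d((-2, -1), (-3, 7)) = 8.0623
d((-2, -1), (8, -9)) = 12.8062
d((-2, -1), (1, -10)) = 9.4868
d((0, -9), (-3, 7)) = 16.2788
d((0, -9), (8, -9)) = 8.0
d((0, -9), (1, -10)) = 1.4142 <-- minimum
d((-3, 7), (8, -9)) = 19.4165
d((-3, 7), (1, -10)) = 17.4642
d((8, -9), (1, -10)) = 7.0711

Closest pair: (0, -9) and (1, -10) with distance 1.4142

The closest pair is (0, -9) and (1, -10) with Euclidean distance 1.4142. For 5 points, brute-force pairwise comparison is shown above. For large n, the divide-and-conquer algorithm (sort by x, recurse on halves, check the dividing strip) achieves O(n log n).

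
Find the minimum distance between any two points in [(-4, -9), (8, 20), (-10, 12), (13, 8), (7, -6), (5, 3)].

Computing all pairwise distances among 6 points:

d((-4, -9), (8, 20)) = 31.3847
d((-4, -9), (-10, 12)) = 21.8403
d((-4, -9), (13, 8)) = 24.0416
d((-4, -9), (7, -6)) = 11.4018
d((-4, -9), (5, 3)) = 15.0
d((8, 20), (-10, 12)) = 19.6977
d((8, 20), (13, 8)) = 13.0
d((8, 20), (7, -6)) = 26.0192
d((8, 20), (5, 3)) = 17.2627
d((-10, 12), (13, 8)) = 23.3452
d((-10, 12), (7, -6)) = 24.7588
d((-10, 12), (5, 3)) = 17.4929
d((13, 8), (7, -6)) = 15.2315
d((13, 8), (5, 3)) = 9.434
d((7, -6), (5, 3)) = 9.2195 <-- minimum

Closest pair: (7, -6) and (5, 3) with distance 9.2195

The closest pair is (7, -6) and (5, 3) with Euclidean distance 9.2195. For 6 points, brute-force pairwise comparison is shown above. For large n, the divide-and-conquer algorithm (sort by x, recurse on halves, check the dividing strip) achieves O(n log n).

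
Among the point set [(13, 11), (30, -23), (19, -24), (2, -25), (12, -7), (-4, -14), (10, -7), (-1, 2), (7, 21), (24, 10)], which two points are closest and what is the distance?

Computing all pairwise distances among 10 points:

d((13, 11), (30, -23)) = 38.0132
d((13, 11), (19, -24)) = 35.5106
d((13, 11), (2, -25)) = 37.6431
d((13, 11), (12, -7)) = 18.0278
d((13, 11), (-4, -14)) = 30.2324
d((13, 11), (10, -7)) = 18.2483
d((13, 11), (-1, 2)) = 16.6433
d((13, 11), (7, 21)) = 11.6619
d((13, 11), (24, 10)) = 11.0454
d((30, -23), (19, -24)) = 11.0454
d((30, -23), (2, -25)) = 28.0713
d((30, -23), (12, -7)) = 24.0832
d((30, -23), (-4, -14)) = 35.171
d((30, -23), (10, -7)) = 25.6125
d((30, -23), (-1, 2)) = 39.8246
d((30, -23), (7, 21)) = 49.6488
d((30, -23), (24, 10)) = 33.541
d((19, -24), (2, -25)) = 17.0294
d((19, -24), (12, -7)) = 18.3848
d((19, -24), (-4, -14)) = 25.0799
d((19, -24), (10, -7)) = 19.2354
d((19, -24), (-1, 2)) = 32.8024
d((19, -24), (7, 21)) = 46.5725
d((19, -24), (24, 10)) = 34.3657
d((2, -25), (12, -7)) = 20.5913
d((2, -25), (-4, -14)) = 12.53
d((2, -25), (10, -7)) = 19.6977
d((2, -25), (-1, 2)) = 27.1662
d((2, -25), (7, 21)) = 46.2709
d((2, -25), (24, 10)) = 41.3401
d((12, -7), (-4, -14)) = 17.4642
d((12, -7), (10, -7)) = 2.0 <-- minimum
d((12, -7), (-1, 2)) = 15.8114
d((12, -7), (7, 21)) = 28.4429
d((12, -7), (24, 10)) = 20.8087
d((-4, -14), (10, -7)) = 15.6525
d((-4, -14), (-1, 2)) = 16.2788
d((-4, -14), (7, 21)) = 36.6879
d((-4, -14), (24, 10)) = 36.8782
d((10, -7), (-1, 2)) = 14.2127
d((10, -7), (7, 21)) = 28.1603
d((10, -7), (24, 10)) = 22.0227
d((-1, 2), (7, 21)) = 20.6155
d((-1, 2), (24, 10)) = 26.2488
d((7, 21), (24, 10)) = 20.2485

Closest pair: (12, -7) and (10, -7) with distance 2.0

The closest pair is (12, -7) and (10, -7) with Euclidean distance 2.0. For 10 points, brute-force pairwise comparison is shown above. For large n, the divide-and-conquer algorithm (sort by x, recurse on halves, check the dividing strip) achieves O(n log n).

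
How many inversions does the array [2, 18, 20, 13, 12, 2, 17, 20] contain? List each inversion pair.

Finding inversions in [2, 18, 20, 13, 12, 2, 17, 20]:

(1, 3): arr[1]=18 > arr[3]=13
(1, 4): arr[1]=18 > arr[4]=12
(1, 5): arr[1]=18 > arr[5]=2
(1, 6): arr[1]=18 > arr[6]=17
(2, 3): arr[2]=20 > arr[3]=13
(2, 4): arr[2]=20 > arr[4]=12
(2, 5): arr[2]=20 > arr[5]=2
(2, 6): arr[2]=20 > arr[6]=17
(3, 4): arr[3]=13 > arr[4]=12
(3, 5): arr[3]=13 > arr[5]=2
(4, 5): arr[4]=12 > arr[5]=2

Total inversions: 11

The array has 11 inversion(s): (1,3), (1,4), (1,5), (1,6), (2,3), (2,4), (2,5), (2,6), (3,4), (3,5), (4,5). Each pair (i,j) satisfies i < j and arr[i] > arr[j].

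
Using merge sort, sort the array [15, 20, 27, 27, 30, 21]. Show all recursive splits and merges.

Merge sort trace:

Split: [15, 20, 27, 27, 30, 21] -> [15, 20, 27] and [27, 30, 21]
  Split: [15, 20, 27] -> [15] and [20, 27]
    Split: [20, 27] -> [20] and [27]
    Merge: [20] + [27] -> [20, 27]
  Merge: [15] + [20, 27] -> [15, 20, 27]
  Split: [27, 30, 21] -> [27] and [30, 21]
    Split: [30, 21] -> [30] and [21]
    Merge: [30] + [21] -> [21, 30]
  Merge: [27] + [21, 30] -> [21, 27, 30]
Merge: [15, 20, 27] + [21, 27, 30] -> [15, 20, 21, 27, 27, 30]

Final sorted array: [15, 20, 21, 27, 27, 30]

The merge sort proceeds by recursively splitting the array and merging sorted halves.
After all merges, the sorted array is [15, 20, 21, 27, 27, 30].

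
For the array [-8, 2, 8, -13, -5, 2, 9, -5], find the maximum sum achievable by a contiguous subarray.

Using Kadane's algorithm on [-8, 2, 8, -13, -5, 2, 9, -5]:

Scanning through the array:
Position 1 (value 2): max_ending_here = 2, max_so_far = 2
Position 2 (value 8): max_ending_here = 10, max_so_far = 10
Position 3 (value -13): max_ending_here = -3, max_so_far = 10
Position 4 (value -5): max_ending_here = -5, max_so_far = 10
Position 5 (value 2): max_ending_here = 2, max_so_far = 10
Position 6 (value 9): max_ending_here = 11, max_so_far = 11
Position 7 (value -5): max_ending_here = 6, max_so_far = 11

Maximum subarray: [2, 9]
Maximum sum: 11

The maximum subarray is [2, 9] with sum 11. This subarray runs from index 5 to index 6.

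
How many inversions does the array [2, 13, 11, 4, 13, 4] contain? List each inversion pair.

Finding inversions in [2, 13, 11, 4, 13, 4]:

(1, 2): arr[1]=13 > arr[2]=11
(1, 3): arr[1]=13 > arr[3]=4
(1, 5): arr[1]=13 > arr[5]=4
(2, 3): arr[2]=11 > arr[3]=4
(2, 5): arr[2]=11 > arr[5]=4
(4, 5): arr[4]=13 > arr[5]=4

Total inversions: 6

The array has 6 inversion(s): (1,2), (1,3), (1,5), (2,3), (2,5), (4,5). Each pair (i,j) satisfies i < j and arr[i] > arr[j].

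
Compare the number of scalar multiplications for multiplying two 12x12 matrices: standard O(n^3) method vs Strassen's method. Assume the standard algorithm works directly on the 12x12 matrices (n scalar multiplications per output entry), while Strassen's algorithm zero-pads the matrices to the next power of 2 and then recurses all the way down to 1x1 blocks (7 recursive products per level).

Matrix multiplication for 12x12 matrices:

Strassen's algorithm requires power-of-2 dimensions. Pad 12x12 to 16x16 (next power of 2).

Standard algorithm: 12^3 = 1728 multiplications
Strassen's algorithm: 7^(log2(16)) = 7^4 = 2401 multiplications
Difference: 1728 - 2401 = -673 (Strassen uses MORE here due to padding overhead — for small or just-over-power-of-2 n, padding can outweigh the per-level savings)

Standard: 1728 multiplications (12^3). Strassen: 2401 multiplications (7^4, after padding to 16x16). Strassen reduces 8 recursive multiplications to 7 at each level.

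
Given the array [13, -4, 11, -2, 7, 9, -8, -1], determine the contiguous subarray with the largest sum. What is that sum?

Using Kadane's algorithm on [13, -4, 11, -2, 7, 9, -8, -1]:

Scanning through the array:
Position 1 (value -4): max_ending_here = 9, max_so_far = 13
Position 2 (value 11): max_ending_here = 20, max_so_far = 20
Position 3 (value -2): max_ending_here = 18, max_so_far = 20
Position 4 (value 7): max_ending_here = 25, max_so_far = 25
Position 5 (value 9): max_ending_here = 34, max_so_far = 34
Position 6 (value -8): max_ending_here = 26, max_so_far = 34
Position 7 (value -1): max_ending_here = 25, max_so_far = 34

Maximum subarray: [13, -4, 11, -2, 7, 9]
Maximum sum: 34

The maximum subarray is [13, -4, 11, -2, 7, 9] with sum 34. This subarray runs from index 0 to index 5.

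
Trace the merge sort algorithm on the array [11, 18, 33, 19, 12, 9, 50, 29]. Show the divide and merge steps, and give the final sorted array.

Merge sort trace:

Split: [11, 18, 33, 19, 12, 9, 50, 29] -> [11, 18, 33, 19] and [12, 9, 50, 29]
  Split: [11, 18, 33, 19] -> [11, 18] and [33, 19]
    Split: [11, 18] -> [11] and [18]
    Merge: [11] + [18] -> [11, 18]
    Split: [33, 19] -> [33] and [19]
    Merge: [33] + [19] -> [19, 33]
  Merge: [11, 18] + [19, 33] -> [11, 18, 19, 33]
  Split: [12, 9, 50, 29] -> [12, 9] and [50, 29]
    Split: [12, 9] -> [12] and [9]
    Merge: [12] + [9] -> [9, 12]
    Split: [50, 29] -> [50] and [29]
    Merge: [50] + [29] -> [29, 50]
  Merge: [9, 12] + [29, 50] -> [9, 12, 29, 50]
Merge: [11, 18, 19, 33] + [9, 12, 29, 50] -> [9, 11, 12, 18, 19, 29, 33, 50]

Final sorted array: [9, 11, 12, 18, 19, 29, 33, 50]

The merge sort proceeds by recursively splitting the array and merging sorted halves.
After all merges, the sorted array is [9, 11, 12, 18, 19, 29, 33, 50].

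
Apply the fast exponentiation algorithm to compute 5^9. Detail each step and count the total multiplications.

Computing 5^9 by squaring (build up from 5^1; each line after the first costs one multiplication):

5^1 = 5
5^2 = (5^1)^2 = 5^2 = 25
5^4 = (5^2)^2 = 25^2 = 625
5^8 = (5^4)^2 = 625^2 = 390625
5^9 = 5 * 5^8 = 5 * 390625 = 1953125

Result: 1953125
Multiplications needed: 4 (4 lines after 5^1)

5^9 = 1953125. Using exponentiation by squaring, this requires 4 multiplications. The key idea: if the exponent is even, square the half-power; if odd, multiply by the base once.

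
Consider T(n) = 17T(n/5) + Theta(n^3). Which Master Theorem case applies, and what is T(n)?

Master Theorem for T(n) = 17T(n/5) + O(n^3):

a = 17, b = 5, c = 3
log_b(a) = log_5(17) = 1.7604

Case 3: c = 3 > log_5(17) = 1.7604
T(n) = O(n^3) = O(n^3)

For T(n) = 17T(n/5) + O(n^3): log_5(17) = 1.7604. This is Case 3 of the Master Theorem (c > log_b(a), work dominated by root), giving O(n^3).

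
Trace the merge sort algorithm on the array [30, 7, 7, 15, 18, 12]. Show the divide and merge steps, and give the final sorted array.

Merge sort trace:

Split: [30, 7, 7, 15, 18, 12] -> [30, 7, 7] and [15, 18, 12]
  Split: [30, 7, 7] -> [30] and [7, 7]
    Split: [7, 7] -> [7] and [7]
    Merge: [7] + [7] -> [7, 7]
  Merge: [30] + [7, 7] -> [7, 7, 30]
  Split: [15, 18, 12] -> [15] and [18, 12]
    Split: [18, 12] -> [18] and [12]
    Merge: [18] + [12] -> [12, 18]
  Merge: [15] + [12, 18] -> [12, 15, 18]
Merge: [7, 7, 30] + [12, 15, 18] -> [7, 7, 12, 15, 18, 30]

Final sorted array: [7, 7, 12, 15, 18, 30]

The merge sort proceeds by recursively splitting the array and merging sorted halves.
After all merges, the sorted array is [7, 7, 12, 15, 18, 30].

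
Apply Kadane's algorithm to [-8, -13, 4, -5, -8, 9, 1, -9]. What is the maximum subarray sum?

Using Kadane's algorithm on [-8, -13, 4, -5, -8, 9, 1, -9]:

Scanning through the array:
Position 1 (value -13): max_ending_here = -13, max_so_far = -8
Position 2 (value 4): max_ending_here = 4, max_so_far = 4
Position 3 (value -5): max_ending_here = -1, max_so_far = 4
Position 4 (value -8): max_ending_here = -8, max_so_far = 4
Position 5 (value 9): max_ending_here = 9, max_so_far = 9
Position 6 (value 1): max_ending_here = 10, max_so_far = 10
Position 7 (value -9): max_ending_here = 1, max_so_far = 10

Maximum subarray: [9, 1]
Maximum sum: 10

The maximum subarray is [9, 1] with sum 10. This subarray runs from index 5 to index 6.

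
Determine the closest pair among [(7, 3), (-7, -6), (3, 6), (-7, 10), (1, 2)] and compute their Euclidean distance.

Computing all pairwise distances among 5 points:

d((7, 3), (-7, -6)) = 16.6433
d((7, 3), (3, 6)) = 5.0
d((7, 3), (-7, 10)) = 15.6525
d((7, 3), (1, 2)) = 6.0828
d((-7, -6), (3, 6)) = 15.6205
d((-7, -6), (-7, 10)) = 16.0
d((-7, -6), (1, 2)) = 11.3137
d((3, 6), (-7, 10)) = 10.7703
d((3, 6), (1, 2)) = 4.4721 <-- minimum
d((-7, 10), (1, 2)) = 11.3137

Closest pair: (3, 6) and (1, 2) with distance 4.4721

The closest pair is (3, 6) and (1, 2) with Euclidean distance 4.4721. For 5 points, brute-force pairwise comparison is shown above. For large n, the divide-and-conquer algorithm (sort by x, recurse on halves, check the dividing strip) achieves O(n log n).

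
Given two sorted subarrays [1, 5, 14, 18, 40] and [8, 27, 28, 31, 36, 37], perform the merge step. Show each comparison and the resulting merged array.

Merging process:

Compare 1 vs 8: take 1 from left. Merged: [1]
Compare 5 vs 8: take 5 from left. Merged: [1, 5]
Compare 14 vs 8: take 8 from right. Merged: [1, 5, 8]
Compare 14 vs 27: take 14 from left. Merged: [1, 5, 8, 14]
Compare 18 vs 27: take 18 from left. Merged: [1, 5, 8, 14, 18]
Compare 40 vs 27: take 27 from right. Merged: [1, 5, 8, 14, 18, 27]
Compare 40 vs 28: take 28 from right. Merged: [1, 5, 8, 14, 18, 27, 28]
Compare 40 vs 31: take 31 from right. Merged: [1, 5, 8, 14, 18, 27, 28, 31]
Compare 40 vs 36: take 36 from right. Merged: [1, 5, 8, 14, 18, 27, 28, 31, 36]
Compare 40 vs 37: take 37 from right. Merged: [1, 5, 8, 14, 18, 27, 28, 31, 36, 37]
Append remaining from left: [40]. Merged: [1, 5, 8, 14, 18, 27, 28, 31, 36, 37, 40]

Final merged array: [1, 5, 8, 14, 18, 27, 28, 31, 36, 37, 40]
Total comparisons: 10

The merged array is [1, 5, 8, 14, 18, 27, 28, 31, 36, 37, 40], requiring 10 comparisons. The merge step runs in O(n) time where n is the total number of elements.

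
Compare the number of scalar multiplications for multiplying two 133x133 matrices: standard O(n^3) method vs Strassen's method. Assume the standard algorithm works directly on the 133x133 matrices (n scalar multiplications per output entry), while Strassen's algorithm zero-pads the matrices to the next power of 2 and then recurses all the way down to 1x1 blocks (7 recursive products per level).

Matrix multiplication for 133x133 matrices:

Strassen's algorithm requires power-of-2 dimensions. Pad 133x133 to 256x256 (next power of 2).

Standard algorithm: 133^3 = 2352637 multiplications
Strassen's algorithm: 7^(log2(256)) = 7^8 = 5764801 multiplications
Difference: 2352637 - 5764801 = -3412164 (Strassen uses MORE here due to padding overhead — for small or just-over-power-of-2 n, padding can outweigh the per-level savings)

Standard: 2352637 multiplications (133^3). Strassen: 5764801 multiplications (7^8, after padding to 256x256). Strassen reduces 8 recursive multiplications to 7 at each level.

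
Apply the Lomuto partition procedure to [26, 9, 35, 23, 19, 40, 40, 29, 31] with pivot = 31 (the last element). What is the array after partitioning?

Lomuto partition with pivot = 31:

Initial array: [26, 9, 35, 23, 19, 40, 40, 29, 31]

arr[0]=26 <= 31: swap with position 0, array becomes [26, 9, 35, 23, 19, 40, 40, 29, 31]
arr[1]=9 <= 31: swap with position 1, array becomes [26, 9, 35, 23, 19, 40, 40, 29, 31]
arr[2]=35 > 31: no swap
arr[3]=23 <= 31: swap with position 2, array becomes [26, 9, 23, 35, 19, 40, 40, 29, 31]
arr[4]=19 <= 31: swap with position 3, array becomes [26, 9, 23, 19, 35, 40, 40, 29, 31]
arr[5]=40 > 31: no swap
arr[6]=40 > 31: no swap
arr[7]=29 <= 31: swap with position 4, array becomes [26, 9, 23, 19, 29, 40, 40, 35, 31]

Place pivot at position 5: [26, 9, 23, 19, 29, 31, 40, 35, 40]
Pivot position: 5

After partitioning with pivot 31, the array becomes [26, 9, 23, 19, 29, 31, 40, 35, 40]. The pivot is placed at index 5. All elements to the left of the pivot are <= 31, and all elements to the right are > 31.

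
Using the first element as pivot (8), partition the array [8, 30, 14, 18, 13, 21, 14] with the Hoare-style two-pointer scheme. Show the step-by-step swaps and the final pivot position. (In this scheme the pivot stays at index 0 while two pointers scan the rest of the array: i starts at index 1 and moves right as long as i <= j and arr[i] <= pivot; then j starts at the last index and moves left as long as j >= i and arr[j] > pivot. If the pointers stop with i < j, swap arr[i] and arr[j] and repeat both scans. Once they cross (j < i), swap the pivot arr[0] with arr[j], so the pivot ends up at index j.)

Hoare-style two-pointer partition with pivot = 8:

Initial array: [8, 30, 14, 18, 13, 21, 14]

Pointers start at i = 1, j = 6.
i ends at 1, j ends at 0: the pointers have crossed (j < i), so scanning stops.

j = 0, so swapping arr[0] with arr[j] leaves the pivot at position 0: [8, 30, 14, 18, 13, 21, 14]
Pivot position: 0

After partitioning with pivot 8, the array becomes [8, 30, 14, 18, 13, 21, 14]. The pivot is placed at index 0. All elements to the left of the pivot are <= 8, and all elements to the right are > 8.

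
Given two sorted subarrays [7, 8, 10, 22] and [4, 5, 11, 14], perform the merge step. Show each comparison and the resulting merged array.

Merging process:

Compare 7 vs 4: take 4 from right. Merged: [4]
Compare 7 vs 5: take 5 from right. Merged: [4, 5]
Compare 7 vs 11: take 7 from left. Merged: [4, 5, 7]
Compare 8 vs 11: take 8 from left. Merged: [4, 5, 7, 8]
Compare 10 vs 11: take 10 from left. Merged: [4, 5, 7, 8, 10]
Compare 22 vs 11: take 11 from right. Merged: [4, 5, 7, 8, 10, 11]
Compare 22 vs 14: take 14 from right. Merged: [4, 5, 7, 8, 10, 11, 14]
Append remaining from left: [22]. Merged: [4, 5, 7, 8, 10, 11, 14, 22]

Final merged array: [4, 5, 7, 8, 10, 11, 14, 22]
Total comparisons: 7

The merged array is [4, 5, 7, 8, 10, 11, 14, 22], requiring 7 comparisons. The merge step runs in O(n) time where n is the total number of elements.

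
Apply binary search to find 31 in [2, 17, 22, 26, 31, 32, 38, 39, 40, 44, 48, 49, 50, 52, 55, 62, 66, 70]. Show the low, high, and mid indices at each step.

Binary search for 31 in [2, 17, 22, 26, 31, 32, 38, 39, 40, 44, 48, 49, 50, 52, 55, 62, 66, 70]:

lo=0, hi=17, mid=8, arr[mid]=40 -> 40 > 31, search left half
lo=0, hi=7, mid=3, arr[mid]=26 -> 26 < 31, search right half
lo=4, hi=7, mid=5, arr[mid]=32 -> 32 > 31, search left half
lo=4, hi=4, mid=4, arr[mid]=31 -> Found target at index 4!

Binary search finds 31 at index 4 after 4 comparisons. The search repeatedly halves the search space by comparing with the middle element.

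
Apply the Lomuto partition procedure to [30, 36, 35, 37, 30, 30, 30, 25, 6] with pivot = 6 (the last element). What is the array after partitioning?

Lomuto partition with pivot = 6:

Initial array: [30, 36, 35, 37, 30, 30, 30, 25, 6]

arr[0]=30 > 6: no swap
arr[1]=36 > 6: no swap
arr[2]=35 > 6: no swap
arr[3]=37 > 6: no swap
arr[4]=30 > 6: no swap
arr[5]=30 > 6: no swap
arr[6]=30 > 6: no swap
arr[7]=25 > 6: no swap

Place pivot at position 0: [6, 36, 35, 37, 30, 30, 30, 25, 30]
Pivot position: 0

After partitioning with pivot 6, the array becomes [6, 36, 35, 37, 30, 30, 30, 25, 30]. The pivot is placed at index 0. All elements to the left of the pivot are <= 6, and all elements to the right are > 6.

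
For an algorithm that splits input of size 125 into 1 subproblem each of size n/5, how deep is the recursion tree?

For divide and conquer with division factor 5:

Problem sizes at each level:
Level 0: 125
Level 1: 25
Level 2: 5
Level 3: 1

The root is level 0 and the size-1 base case is level 3 (the tree spans levels 0 through 3, i.e. 4 levels counting the root), so the depth is the number of divisions: log_5(125) = 3

The recursion tree depth is log_5(125) = 3. At each level, the problem size is divided by 5, so it takes 3 divisions to reduce to a base case of size 1. The algorithm makes 1 recursive call at each level.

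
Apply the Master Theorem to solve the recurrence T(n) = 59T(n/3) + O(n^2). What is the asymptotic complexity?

Master Theorem for T(n) = 59T(n/3) + O(n^2):

a = 59, b = 3, c = 2
log_b(a) = log_3(59) = 3.7115

Case 1: c = 2 < log_3(59) = 3.7115
T(n) = O(n^(log_3 59))

For T(n) = 59T(n/3) + O(n^2): log_3(59) = 3.7115. This is Case 1 of the Master Theorem (c < log_b(a), work dominated by leaves), giving O(n^(log_3 59)).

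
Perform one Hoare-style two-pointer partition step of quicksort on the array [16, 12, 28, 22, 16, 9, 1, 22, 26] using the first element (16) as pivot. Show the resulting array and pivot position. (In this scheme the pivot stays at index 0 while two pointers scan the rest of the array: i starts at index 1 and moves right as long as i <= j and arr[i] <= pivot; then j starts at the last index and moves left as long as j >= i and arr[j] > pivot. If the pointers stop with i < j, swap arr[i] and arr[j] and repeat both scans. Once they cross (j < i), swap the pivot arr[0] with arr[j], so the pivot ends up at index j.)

Hoare-style two-pointer partition with pivot = 16:

Initial array: [16, 12, 28, 22, 16, 9, 1, 22, 26]

Pointers start at i = 1, j = 8.
i stops at index 2 (arr[2]=28 > 16), j stops at index 6 (arr[6]=1 <= 16): swap arr[2] and arr[6], array becomes [16, 12, 1, 22, 16, 9, 28, 22, 26]
i stops at index 3 (arr[3]=22 > 16), j stops at index 5 (arr[5]=9 <= 16): swap arr[3] and arr[5], array becomes [16, 12, 1, 9, 16, 22, 28, 22, 26]
i ends at 5, j ends at 4: the pointers have crossed (j < i), so scanning stops.

Swap pivot arr[0] with arr[4] to place pivot at position 4: [16, 12, 1, 9, 16, 22, 28, 22, 26]
Pivot position: 4

After partitioning with pivot 16, the array becomes [16, 12, 1, 9, 16, 22, 28, 22, 26]. The pivot is placed at index 4. All elements to the left of the pivot are <= 16, and all elements to the right are > 16.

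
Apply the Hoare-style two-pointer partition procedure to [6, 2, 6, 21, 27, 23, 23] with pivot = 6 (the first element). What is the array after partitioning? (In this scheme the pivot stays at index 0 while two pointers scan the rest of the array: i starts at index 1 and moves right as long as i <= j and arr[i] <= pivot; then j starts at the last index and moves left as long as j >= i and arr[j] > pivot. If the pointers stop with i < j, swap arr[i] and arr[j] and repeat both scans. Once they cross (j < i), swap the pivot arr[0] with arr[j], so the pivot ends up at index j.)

Hoare-style two-pointer partition with pivot = 6:

Initial array: [6, 2, 6, 21, 27, 23, 23]

Pointers start at i = 1, j = 6.
i ends at 3, j ends at 2: the pointers have crossed (j < i), so scanning stops.

Swap pivot arr[0] with arr[2] to place pivot at position 2: [6, 2, 6, 21, 27, 23, 23]
Pivot position: 2

After partitioning with pivot 6, the array becomes [6, 2, 6, 21, 27, 23, 23]. The pivot is placed at index 2. All elements to the left of the pivot are <= 6, and all elements to the right are > 6.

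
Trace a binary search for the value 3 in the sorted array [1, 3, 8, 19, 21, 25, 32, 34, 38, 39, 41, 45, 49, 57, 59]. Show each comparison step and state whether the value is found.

Binary search for 3 in [1, 3, 8, 19, 21, 25, 32, 34, 38, 39, 41, 45, 49, 57, 59]:

lo=0, hi=14, mid=7, arr[mid]=34 -> 34 > 3, search left half
lo=0, hi=6, mid=3, arr[mid]=19 -> 19 > 3, search left half
lo=0, hi=2, mid=1, arr[mid]=3 -> Found target at index 1!

Binary search finds 3 at index 1 after 3 comparisons. The search repeatedly halves the search space by comparing with the middle element.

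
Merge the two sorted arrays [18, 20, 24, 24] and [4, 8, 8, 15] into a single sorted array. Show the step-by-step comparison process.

Merging process:

Compare 18 vs 4: take 4 from right. Merged: [4]
Compare 18 vs 8: take 8 from right. Merged: [4, 8]
Compare 18 vs 8: take 8 from right. Merged: [4, 8, 8]
Compare 18 vs 15: take 15 from right. Merged: [4, 8, 8, 15]
Append remaining from left: [18, 20, 24, 24]. Merged: [4, 8, 8, 15, 18, 20, 24, 24]

Final merged array: [4, 8, 8, 15, 18, 20, 24, 24]
Total comparisons: 4

The merged array is [4, 8, 8, 15, 18, 20, 24, 24], requiring 4 comparisons. The merge step runs in O(n) time where n is the total number of elements.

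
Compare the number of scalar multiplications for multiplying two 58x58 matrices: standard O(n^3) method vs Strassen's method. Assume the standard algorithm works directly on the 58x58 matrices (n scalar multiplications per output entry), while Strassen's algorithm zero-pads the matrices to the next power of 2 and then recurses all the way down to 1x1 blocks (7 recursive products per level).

Matrix multiplication for 58x58 matrices:

Strassen's algorithm requires power-of-2 dimensions. Pad 58x58 to 64x64 (next power of 2).

Standard algorithm: 58^3 = 195112 multiplications
Strassen's algorithm: 7^(log2(64)) = 7^6 = 117649 multiplications
Savings: 195112 - 117649 = 77463 multiplications

Standard: 195112 multiplications (58^3). Strassen: 117649 multiplications (7^6, after padding to 64x64). Strassen reduces 8 recursive multiplications to 7 at each level.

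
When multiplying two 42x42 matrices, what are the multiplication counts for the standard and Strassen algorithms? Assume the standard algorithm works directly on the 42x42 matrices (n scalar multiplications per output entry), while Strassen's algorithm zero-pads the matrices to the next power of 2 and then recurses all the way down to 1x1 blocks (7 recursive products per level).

Matrix multiplication for 42x42 matrices:

Strassen's algorithm requires power-of-2 dimensions. Pad 42x42 to 64x64 (next power of 2).

Standard algorithm: 42^3 = 74088 multiplications
Strassen's algorithm: 7^(log2(64)) = 7^6 = 117649 multiplications
Difference: 74088 - 117649 = -43561 (Strassen uses MORE here due to padding overhead — for small or just-over-power-of-2 n, padding can outweigh the per-level savings)

Standard: 74088 multiplications (42^3). Strassen: 117649 multiplications (7^6, after padding to 64x64). Strassen reduces 8 recursive multiplications to 7 at each level.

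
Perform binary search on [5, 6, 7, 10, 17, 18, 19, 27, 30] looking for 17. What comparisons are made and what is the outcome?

Binary search for 17 in [5, 6, 7, 10, 17, 18, 19, 27, 30]:

lo=0, hi=8, mid=4, arr[mid]=17 -> Found target at index 4!

Binary search finds 17 at index 4 after 1 comparisons. The search repeatedly halves the search space by comparing with the middle element.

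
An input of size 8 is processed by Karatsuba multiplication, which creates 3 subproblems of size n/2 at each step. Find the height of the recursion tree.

For divide and conquer with division factor 2:

Problem sizes at each level:
Level 0: 8
Level 1: 4
Level 2: 2
Level 3: 1

The root is level 0 and the size-1 base case is level 3 (the tree spans levels 0 through 3, i.e. 4 levels counting the root), so the depth is the number of divisions: log_2(8) = 3

The recursion tree depth is log_2(8) = 3. At each level, the problem size is divided by 2, so it takes 3 divisions to reduce to a base case of size 1. The algorithm makes 3 recursive calls at each level.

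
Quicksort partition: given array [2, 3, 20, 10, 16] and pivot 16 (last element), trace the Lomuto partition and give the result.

Lomuto partition with pivot = 16:

Initial array: [2, 3, 20, 10, 16]

arr[0]=2 <= 16: swap with position 0, array becomes [2, 3, 20, 10, 16]
arr[1]=3 <= 16: swap with position 1, array becomes [2, 3, 20, 10, 16]
arr[2]=20 > 16: no swap
arr[3]=10 <= 16: swap with position 2, array becomes [2, 3, 10, 20, 16]

Place pivot at position 3: [2, 3, 10, 16, 20]
Pivot position: 3

After partitioning with pivot 16, the array becomes [2, 3, 10, 16, 20]. The pivot is placed at index 3. All elements to the left of the pivot are <= 16, and all elements to the right are > 16.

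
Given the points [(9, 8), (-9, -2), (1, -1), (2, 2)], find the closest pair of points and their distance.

Computing all pairwise distances among 4 points:

d((9, 8), (-9, -2)) = 20.5913
d((9, 8), (1, -1)) = 12.0416
d((9, 8), (2, 2)) = 9.2195
d((-9, -2), (1, -1)) = 10.0499
d((-9, -2), (2, 2)) = 11.7047
d((1, -1), (2, 2)) = 3.1623 <-- minimum

Closest pair: (1, -1) and (2, 2) with distance 3.1623

The closest pair is (1, -1) and (2, 2) with Euclidean distance 3.1623. For 4 points, brute-force pairwise comparison is shown above. For large n, the divide-and-conquer algorithm (sort by x, recurse on halves, check the dividing strip) achieves O(n log n).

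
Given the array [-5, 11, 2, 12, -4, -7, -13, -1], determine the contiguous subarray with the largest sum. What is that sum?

Using Kadane's algorithm on [-5, 11, 2, 12, -4, -7, -13, -1]:

Scanning through the array:
Position 1 (value 11): max_ending_here = 11, max_so_far = 11
Position 2 (value 2): max_ending_here = 13, max_so_far = 13
Position 3 (value 12): max_ending_here = 25, max_so_far = 25
Position 4 (value -4): max_ending_here = 21, max_so_far = 25
Position 5 (value -7): max_ending_here = 14, max_so_far = 25
Position 6 (value -13): max_ending_here = 1, max_so_far = 25
Position 7 (value -1): max_ending_here = 0, max_so_far = 25

Maximum subarray: [11, 2, 12]
Maximum sum: 25

The maximum subarray is [11, 2, 12] with sum 25. This subarray runs from index 1 to index 3.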